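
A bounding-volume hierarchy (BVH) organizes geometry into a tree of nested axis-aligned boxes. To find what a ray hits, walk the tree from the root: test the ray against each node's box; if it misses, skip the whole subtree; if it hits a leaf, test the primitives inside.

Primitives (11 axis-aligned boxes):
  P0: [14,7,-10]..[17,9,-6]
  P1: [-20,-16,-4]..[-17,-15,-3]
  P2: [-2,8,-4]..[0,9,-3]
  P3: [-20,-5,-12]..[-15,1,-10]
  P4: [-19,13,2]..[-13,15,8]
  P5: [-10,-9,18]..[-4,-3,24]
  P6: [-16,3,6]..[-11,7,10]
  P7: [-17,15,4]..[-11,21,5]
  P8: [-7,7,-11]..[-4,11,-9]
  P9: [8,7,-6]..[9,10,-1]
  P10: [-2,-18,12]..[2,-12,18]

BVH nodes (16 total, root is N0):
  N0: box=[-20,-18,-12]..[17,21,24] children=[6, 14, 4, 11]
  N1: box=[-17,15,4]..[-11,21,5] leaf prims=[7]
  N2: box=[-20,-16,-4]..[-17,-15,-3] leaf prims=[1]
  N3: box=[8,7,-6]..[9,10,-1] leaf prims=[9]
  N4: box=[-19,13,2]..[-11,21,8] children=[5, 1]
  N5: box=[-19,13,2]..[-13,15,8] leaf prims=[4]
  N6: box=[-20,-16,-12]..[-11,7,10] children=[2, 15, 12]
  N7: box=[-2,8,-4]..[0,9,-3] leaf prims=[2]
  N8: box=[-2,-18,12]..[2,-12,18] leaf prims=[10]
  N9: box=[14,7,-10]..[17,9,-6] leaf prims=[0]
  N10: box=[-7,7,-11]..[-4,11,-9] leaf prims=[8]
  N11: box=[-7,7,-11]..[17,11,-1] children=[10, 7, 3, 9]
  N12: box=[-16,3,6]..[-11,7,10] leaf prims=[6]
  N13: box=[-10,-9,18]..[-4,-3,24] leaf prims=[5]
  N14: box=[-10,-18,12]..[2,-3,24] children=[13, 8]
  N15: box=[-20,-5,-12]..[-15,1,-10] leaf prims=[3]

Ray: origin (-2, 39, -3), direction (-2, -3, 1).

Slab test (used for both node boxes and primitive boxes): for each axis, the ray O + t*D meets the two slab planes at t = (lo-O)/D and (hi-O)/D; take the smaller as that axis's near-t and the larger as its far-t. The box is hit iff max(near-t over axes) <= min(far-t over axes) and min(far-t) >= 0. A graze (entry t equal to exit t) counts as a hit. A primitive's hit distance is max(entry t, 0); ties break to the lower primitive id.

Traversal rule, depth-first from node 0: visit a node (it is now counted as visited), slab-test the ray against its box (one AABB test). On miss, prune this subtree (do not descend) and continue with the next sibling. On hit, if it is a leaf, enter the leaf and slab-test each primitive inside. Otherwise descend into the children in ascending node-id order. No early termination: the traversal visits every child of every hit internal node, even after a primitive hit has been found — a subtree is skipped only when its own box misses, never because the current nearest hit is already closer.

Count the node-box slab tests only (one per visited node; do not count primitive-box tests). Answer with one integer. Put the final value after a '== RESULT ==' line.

Walk:
N0 x:[-19/2,9] y:[6,19] z:[-9,27] -> hit [6,9], descend [4, 6, 11, 14]
  N4 x:[9/2,17/2] y:[6,26/3] z:[5,11] -> hit [6,17/2], descend [1, 5]
    N1 x:[9/2,15/2] y:[6,8] z:[7,8] -> hit [7,15/2] leaf, test {P7@t=7}
    N5 x:[11/2,17/2] y:[8,26/3] z:[5,11] -> hit [8,17/2] leaf, test {P4@t=8}
  N6 x:[9/2,9] y:[32/3,55/3] z:[-9,13] -> miss, prune
  N11 x:[-19/2,5/2] y:[28/3,32/3] z:[-8,2] -> miss, prune
  N14 x:[-2,4] y:[14,19] z:[15,27] -> miss, prune

Summary -> nodes [0, 4, 1, 5, 6, 11, 14]; box-tests=7; leaf-entries=2; first=P7

== RESULT ==
7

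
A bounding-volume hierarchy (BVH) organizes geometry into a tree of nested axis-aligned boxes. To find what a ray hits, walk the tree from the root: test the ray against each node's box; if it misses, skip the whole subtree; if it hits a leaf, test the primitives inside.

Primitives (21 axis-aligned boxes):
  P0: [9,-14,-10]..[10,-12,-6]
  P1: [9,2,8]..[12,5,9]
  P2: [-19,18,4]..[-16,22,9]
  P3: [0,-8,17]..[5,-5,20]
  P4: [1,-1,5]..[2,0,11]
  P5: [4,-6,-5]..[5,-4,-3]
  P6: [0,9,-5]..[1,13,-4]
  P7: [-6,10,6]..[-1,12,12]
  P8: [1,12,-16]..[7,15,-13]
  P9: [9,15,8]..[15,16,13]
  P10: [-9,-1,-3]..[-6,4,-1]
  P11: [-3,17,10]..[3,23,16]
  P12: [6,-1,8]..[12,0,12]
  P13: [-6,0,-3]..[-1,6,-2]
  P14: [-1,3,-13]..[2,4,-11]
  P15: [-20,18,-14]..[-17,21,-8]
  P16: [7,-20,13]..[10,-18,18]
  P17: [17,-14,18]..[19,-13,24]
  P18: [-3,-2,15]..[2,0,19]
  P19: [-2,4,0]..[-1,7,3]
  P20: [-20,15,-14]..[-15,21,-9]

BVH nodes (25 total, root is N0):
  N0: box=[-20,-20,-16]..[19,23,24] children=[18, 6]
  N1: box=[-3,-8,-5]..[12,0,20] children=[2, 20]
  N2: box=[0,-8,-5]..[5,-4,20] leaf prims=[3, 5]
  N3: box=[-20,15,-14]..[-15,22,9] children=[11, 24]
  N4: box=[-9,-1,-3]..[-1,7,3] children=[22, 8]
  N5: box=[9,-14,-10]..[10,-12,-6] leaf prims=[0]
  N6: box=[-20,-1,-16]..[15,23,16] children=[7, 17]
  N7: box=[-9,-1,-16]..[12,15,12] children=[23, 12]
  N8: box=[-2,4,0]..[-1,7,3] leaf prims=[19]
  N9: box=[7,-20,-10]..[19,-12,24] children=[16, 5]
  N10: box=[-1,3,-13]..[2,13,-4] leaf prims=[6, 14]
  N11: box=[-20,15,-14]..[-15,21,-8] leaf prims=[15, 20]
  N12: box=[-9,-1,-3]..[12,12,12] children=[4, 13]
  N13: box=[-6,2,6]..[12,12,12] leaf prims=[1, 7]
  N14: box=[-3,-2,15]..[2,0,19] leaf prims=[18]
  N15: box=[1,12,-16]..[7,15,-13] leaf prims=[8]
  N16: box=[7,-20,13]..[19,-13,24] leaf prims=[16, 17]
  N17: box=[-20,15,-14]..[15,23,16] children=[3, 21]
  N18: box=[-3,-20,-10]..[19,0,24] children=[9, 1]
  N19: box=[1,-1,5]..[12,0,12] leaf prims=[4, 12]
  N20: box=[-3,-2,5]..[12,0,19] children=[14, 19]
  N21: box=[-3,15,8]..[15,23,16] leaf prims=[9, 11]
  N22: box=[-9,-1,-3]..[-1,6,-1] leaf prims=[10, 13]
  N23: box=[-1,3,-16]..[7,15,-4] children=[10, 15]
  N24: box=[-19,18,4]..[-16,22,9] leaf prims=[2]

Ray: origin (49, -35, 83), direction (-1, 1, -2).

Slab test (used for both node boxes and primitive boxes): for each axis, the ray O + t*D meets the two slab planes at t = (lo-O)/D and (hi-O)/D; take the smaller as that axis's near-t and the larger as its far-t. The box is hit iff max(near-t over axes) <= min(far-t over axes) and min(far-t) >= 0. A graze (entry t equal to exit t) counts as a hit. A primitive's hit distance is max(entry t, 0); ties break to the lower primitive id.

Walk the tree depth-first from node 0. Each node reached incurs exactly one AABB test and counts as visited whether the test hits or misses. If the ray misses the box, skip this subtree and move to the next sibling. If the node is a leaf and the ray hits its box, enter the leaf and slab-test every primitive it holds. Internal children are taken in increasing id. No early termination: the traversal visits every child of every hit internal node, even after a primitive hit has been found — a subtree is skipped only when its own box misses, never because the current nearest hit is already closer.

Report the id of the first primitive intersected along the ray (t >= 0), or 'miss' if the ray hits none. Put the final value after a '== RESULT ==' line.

Walk:
N0 x:[30,69] y:[15,58] z:[59/2,99/2] -> hit [30,99/2], descend [6, 18]
  N6 x:[34,69] y:[34,58] z:[67/2,99/2] -> hit [34,99/2], descend [7, 17]
    N7 x:[37,58] y:[34,50] z:[71/2,99/2] -> hit [37,99/2], descend [12, 23]
      N12 x:[37,58] y:[34,47] z:[71/2,43] -> hit [37,43], descend [4, 13]
        N4 x:[50,58] y:[34,42] z:[40,43] -> miss, prune
        N13 x:[37,55] y:[37,47] z:[71/2,77/2] -> hit [37,77/2] leaf, test {P1@t=37, P7(miss)}
      N23 x:[42,50] y:[38,50] z:[87/2,99/2] -> hit [87/2,99/2], descend [10, 15]
        N10 x:[47,50] y:[38,48] z:[87/2,48] -> hit [47,48] leaf, test {P6(miss), P14(miss)}
        N15 x:[42,48] y:[47,50] z:[48,99/2] -> hit [48,48] leaf, test {P8@t=48}
    N17 x:[34,69] y:[50,58] z:[67/2,97/2] -> miss, prune
  N18 x:[30,52] y:[15,35] z:[59/2,93/2] -> hit [30,35], descend [1, 9]
    N1 x:[37,52] y:[27,35] z:[63/2,44] -> miss, prune
    N9 x:[30,42] y:[15,23] z:[59/2,93/2] -> miss, prune

order=[0, 6, 7, 12, 4, 13, 23, 10, 15, 17, 18, 1, 9]  |boxes|=13  |leaves|=3  hit=P1

== RESULT ==
1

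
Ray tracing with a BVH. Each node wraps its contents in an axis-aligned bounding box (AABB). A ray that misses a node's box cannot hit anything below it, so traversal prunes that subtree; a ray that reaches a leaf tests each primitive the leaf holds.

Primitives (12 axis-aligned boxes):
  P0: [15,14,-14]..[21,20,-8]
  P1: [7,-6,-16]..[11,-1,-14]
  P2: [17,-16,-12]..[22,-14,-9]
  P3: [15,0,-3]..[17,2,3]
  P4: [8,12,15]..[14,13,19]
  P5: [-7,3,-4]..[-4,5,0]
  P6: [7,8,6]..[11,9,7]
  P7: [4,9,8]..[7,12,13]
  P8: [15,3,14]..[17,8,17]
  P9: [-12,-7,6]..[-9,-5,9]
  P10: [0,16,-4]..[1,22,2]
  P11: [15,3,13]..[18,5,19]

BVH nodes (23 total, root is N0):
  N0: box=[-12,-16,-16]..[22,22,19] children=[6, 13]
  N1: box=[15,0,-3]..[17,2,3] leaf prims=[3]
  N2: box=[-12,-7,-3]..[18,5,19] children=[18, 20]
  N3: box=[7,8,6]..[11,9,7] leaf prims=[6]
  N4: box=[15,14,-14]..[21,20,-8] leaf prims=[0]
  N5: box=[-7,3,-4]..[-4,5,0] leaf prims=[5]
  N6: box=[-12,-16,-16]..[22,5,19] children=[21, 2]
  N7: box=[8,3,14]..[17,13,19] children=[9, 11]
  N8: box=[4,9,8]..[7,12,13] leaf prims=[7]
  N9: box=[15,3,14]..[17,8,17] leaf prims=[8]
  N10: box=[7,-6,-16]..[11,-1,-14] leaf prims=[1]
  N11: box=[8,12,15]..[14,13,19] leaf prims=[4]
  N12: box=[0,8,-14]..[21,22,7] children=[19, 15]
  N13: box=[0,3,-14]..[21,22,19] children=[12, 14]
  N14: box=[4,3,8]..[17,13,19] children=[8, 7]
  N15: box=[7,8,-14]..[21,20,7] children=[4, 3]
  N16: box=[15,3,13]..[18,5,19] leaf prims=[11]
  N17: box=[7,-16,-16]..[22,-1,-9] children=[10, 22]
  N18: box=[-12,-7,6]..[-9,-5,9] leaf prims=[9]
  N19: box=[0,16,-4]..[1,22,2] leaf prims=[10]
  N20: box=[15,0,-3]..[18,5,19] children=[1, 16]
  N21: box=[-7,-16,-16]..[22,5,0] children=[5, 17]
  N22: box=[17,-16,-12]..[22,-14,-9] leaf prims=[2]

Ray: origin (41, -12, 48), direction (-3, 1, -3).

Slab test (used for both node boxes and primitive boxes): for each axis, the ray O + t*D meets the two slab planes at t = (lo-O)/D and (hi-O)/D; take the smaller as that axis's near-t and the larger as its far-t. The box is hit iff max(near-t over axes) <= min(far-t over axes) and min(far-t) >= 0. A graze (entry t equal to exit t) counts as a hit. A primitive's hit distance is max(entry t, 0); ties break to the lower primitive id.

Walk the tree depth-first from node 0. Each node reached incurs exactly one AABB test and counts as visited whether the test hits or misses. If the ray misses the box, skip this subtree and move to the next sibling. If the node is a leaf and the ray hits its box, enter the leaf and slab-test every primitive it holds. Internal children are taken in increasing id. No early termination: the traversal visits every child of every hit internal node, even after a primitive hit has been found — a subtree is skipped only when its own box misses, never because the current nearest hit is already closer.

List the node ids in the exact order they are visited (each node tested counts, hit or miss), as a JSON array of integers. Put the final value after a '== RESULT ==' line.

Trace the traversal:
N0 x:[19/3,53/3] y:[-4,34] z:[29/3,64/3] -> hit [29/3,53/3], descend [6, 13]
  N6 x:[19/3,53/3] y:[-4,17] z:[29/3,64/3] -> hit [29/3,17], descend [2, 21]
    N2 x:[23/3,53/3] y:[5,17] z:[29/3,17] -> hit [29/3,17], descend [18, 20]
      N18 x:[50/3,53/3] y:[5,7] z:[13,14] -> miss, prune
      N20 x:[23/3,26/3] y:[12,17] z:[29/3,17] -> miss, prune
    N21 x:[19/3,16] y:[-4,17] z:[16,64/3] -> hit [16,16], descend [5, 17]
      N5 x:[15,16] y:[15,17] z:[16,52/3] -> hit [16,16] leaf, test {P5@t=16}
      N17 x:[19/3,34/3] y:[-4,11] z:[19,64/3] -> miss, prune
  N13 x:[20/3,41/3] y:[15,34] z:[29/3,62/3] -> miss, prune

Summary -> nodes [0, 6, 2, 18, 20, 21, 5, 17, 13]; box-tests=9; leaf-entries=1; first=P5

== RESULT ==
[0, 6, 2, 18, 20, 21, 5, 17, 13]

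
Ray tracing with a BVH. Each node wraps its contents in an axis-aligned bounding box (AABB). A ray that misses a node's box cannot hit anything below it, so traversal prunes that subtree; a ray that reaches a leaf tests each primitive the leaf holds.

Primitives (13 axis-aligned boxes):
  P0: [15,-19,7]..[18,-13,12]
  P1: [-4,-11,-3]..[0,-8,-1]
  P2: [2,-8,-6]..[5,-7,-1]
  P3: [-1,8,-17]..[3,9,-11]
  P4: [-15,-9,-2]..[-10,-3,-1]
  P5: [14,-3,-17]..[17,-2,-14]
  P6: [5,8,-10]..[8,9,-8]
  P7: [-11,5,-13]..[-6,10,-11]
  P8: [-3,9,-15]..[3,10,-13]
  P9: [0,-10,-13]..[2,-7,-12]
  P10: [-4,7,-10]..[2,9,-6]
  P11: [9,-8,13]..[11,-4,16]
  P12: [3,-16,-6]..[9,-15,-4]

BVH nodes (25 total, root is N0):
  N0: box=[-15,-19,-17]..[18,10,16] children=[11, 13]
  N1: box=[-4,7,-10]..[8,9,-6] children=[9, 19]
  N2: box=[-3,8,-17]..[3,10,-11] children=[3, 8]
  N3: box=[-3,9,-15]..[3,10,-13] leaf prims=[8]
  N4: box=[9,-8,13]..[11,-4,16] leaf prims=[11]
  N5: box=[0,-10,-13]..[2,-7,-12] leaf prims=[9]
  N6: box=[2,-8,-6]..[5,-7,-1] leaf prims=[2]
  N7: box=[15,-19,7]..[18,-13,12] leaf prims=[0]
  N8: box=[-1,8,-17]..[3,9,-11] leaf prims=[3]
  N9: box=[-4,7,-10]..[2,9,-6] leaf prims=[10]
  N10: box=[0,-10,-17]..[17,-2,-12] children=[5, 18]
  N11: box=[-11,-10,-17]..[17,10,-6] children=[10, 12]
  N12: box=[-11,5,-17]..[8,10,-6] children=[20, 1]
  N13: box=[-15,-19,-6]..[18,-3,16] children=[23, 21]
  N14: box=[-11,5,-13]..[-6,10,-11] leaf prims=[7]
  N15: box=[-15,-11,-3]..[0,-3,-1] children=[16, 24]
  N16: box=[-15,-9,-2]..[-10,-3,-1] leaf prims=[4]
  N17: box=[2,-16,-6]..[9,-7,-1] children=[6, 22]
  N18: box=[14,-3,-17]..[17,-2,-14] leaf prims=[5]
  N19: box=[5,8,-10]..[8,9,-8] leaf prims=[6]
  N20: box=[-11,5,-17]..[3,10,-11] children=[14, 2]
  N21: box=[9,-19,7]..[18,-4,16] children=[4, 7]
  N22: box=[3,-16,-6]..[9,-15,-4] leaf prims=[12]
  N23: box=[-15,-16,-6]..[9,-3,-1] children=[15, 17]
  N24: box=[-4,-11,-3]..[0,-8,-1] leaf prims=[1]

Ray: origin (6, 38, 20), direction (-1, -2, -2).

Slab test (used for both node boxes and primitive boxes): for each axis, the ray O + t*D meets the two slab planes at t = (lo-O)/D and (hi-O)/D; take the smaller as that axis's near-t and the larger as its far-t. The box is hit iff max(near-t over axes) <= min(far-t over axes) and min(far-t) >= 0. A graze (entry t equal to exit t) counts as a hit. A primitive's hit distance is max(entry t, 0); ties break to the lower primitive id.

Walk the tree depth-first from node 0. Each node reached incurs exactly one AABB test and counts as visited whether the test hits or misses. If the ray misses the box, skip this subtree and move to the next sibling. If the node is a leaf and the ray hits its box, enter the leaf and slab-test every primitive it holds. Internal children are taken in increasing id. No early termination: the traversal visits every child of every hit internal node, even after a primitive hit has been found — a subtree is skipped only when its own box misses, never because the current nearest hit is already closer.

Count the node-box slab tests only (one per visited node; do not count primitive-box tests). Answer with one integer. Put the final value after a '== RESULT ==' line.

Traverse from the root:
N0 x:[-12,21] y:[14,57/2] z:[2,37/2] -> hit [14,37/2], descend [11, 13]
  N11 x:[-11,17] y:[14,24] z:[13,37/2] -> hit [14,17], descend [10, 12]
    N10 x:[-11,6] y:[20,24] z:[16,37/2] -> miss, prune
    N12 x:[-2,17] y:[14,33/2] z:[13,37/2] -> hit [14,33/2], descend [1, 20]
      N1 x:[-2,10] y:[29/2,31/2] z:[13,15] -> miss, prune
      N20 x:[3,17] y:[14,33/2] z:[31/2,37/2] -> hit [31/2,33/2], descend [2, 14]
        N2 x:[3,9] y:[14,15] z:[31/2,37/2] -> miss, prune
        N14 x:[12,17] y:[14,33/2] z:[31/2,33/2] -> hit [31/2,33/2] leaf, test {P7@t=31/2}
  N13 x:[-12,21] y:[41/2,57/2] z:[2,13] -> miss, prune

Summary -> nodes [0, 11, 10, 12, 1, 20, 2, 14, 13]; box-tests=9; leaf-entries=1; first=P7

== RESULT ==
9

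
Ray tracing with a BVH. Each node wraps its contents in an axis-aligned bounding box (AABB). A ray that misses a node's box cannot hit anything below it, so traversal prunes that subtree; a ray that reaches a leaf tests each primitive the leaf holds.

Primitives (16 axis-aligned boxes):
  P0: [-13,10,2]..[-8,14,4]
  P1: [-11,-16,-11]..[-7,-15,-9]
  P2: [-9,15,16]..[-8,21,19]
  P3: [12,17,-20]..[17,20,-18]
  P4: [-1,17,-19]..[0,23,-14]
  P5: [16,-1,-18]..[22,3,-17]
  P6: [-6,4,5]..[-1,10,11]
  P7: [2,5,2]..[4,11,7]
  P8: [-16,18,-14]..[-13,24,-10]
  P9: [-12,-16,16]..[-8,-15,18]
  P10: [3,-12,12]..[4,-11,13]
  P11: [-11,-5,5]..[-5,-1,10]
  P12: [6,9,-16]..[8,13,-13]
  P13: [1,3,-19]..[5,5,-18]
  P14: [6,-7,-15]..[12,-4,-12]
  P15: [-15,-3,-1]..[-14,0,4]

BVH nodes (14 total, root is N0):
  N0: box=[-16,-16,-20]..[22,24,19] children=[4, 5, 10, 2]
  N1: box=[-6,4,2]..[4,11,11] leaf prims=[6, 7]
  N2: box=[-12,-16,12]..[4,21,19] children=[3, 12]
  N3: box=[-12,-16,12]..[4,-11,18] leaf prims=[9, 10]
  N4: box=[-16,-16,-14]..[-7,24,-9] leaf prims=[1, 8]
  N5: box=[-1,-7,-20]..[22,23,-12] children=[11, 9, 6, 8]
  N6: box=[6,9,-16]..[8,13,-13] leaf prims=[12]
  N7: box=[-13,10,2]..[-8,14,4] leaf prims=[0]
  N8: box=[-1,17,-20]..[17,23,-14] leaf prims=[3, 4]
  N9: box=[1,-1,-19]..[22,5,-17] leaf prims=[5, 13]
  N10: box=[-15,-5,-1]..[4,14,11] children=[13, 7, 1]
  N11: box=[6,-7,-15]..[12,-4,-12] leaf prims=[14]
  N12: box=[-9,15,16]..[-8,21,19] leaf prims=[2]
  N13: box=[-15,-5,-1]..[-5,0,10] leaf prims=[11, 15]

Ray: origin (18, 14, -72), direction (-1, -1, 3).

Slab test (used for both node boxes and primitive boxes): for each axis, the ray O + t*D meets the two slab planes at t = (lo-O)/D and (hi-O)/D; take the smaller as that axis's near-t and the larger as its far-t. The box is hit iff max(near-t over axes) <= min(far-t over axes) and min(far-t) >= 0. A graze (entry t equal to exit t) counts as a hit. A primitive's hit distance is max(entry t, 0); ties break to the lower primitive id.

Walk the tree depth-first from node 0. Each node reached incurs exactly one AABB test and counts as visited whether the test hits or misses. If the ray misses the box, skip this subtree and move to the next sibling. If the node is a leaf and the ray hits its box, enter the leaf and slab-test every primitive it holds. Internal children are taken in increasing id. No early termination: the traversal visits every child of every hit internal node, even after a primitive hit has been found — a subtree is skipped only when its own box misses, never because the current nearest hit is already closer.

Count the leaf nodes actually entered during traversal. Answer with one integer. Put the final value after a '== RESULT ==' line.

Trace the traversal:
N0 x:[-4,34] y:[-10,30] z:[52/3,91/3] -> hit [52/3,30], descend [2, 4, 5, 10]
  N2 x:[14,30] y:[-7,30] z:[28,91/3] -> hit [28,30], descend [3, 12]
    N3 x:[14,30] y:[25,30] z:[28,30] -> hit [28,30] leaf, test {P9@t=88/3, P10(miss)}
    N12 x:[26,27] y:[-7,-1] z:[88/3,91/3] -> miss, prune
  N4 x:[25,34] y:[-10,30] z:[58/3,21] -> miss, prune
  N5 x:[-4,19] y:[-9,21] z:[52/3,20] -> hit [52/3,19], descend [6, 8, 9, 11]
    N6 x:[10,12] y:[1,5] z:[56/3,59/3] -> miss, prune
    N8 x:[1,19] y:[-9,-3] z:[52/3,58/3] -> miss, prune
    N9 x:[-4,17] y:[9,15] z:[53/3,55/3] -> miss, prune
    N11 x:[6,12] y:[18,21] z:[19,20] -> miss, prune
  N10 x:[14,33] y:[0,19] z:[71/3,83/3] -> miss, prune

order=[0, 2, 3, 12, 4, 5, 6, 8, 9, 11, 10]  |boxes|=11  |leaves|=1  hit=P9

== RESULT ==
1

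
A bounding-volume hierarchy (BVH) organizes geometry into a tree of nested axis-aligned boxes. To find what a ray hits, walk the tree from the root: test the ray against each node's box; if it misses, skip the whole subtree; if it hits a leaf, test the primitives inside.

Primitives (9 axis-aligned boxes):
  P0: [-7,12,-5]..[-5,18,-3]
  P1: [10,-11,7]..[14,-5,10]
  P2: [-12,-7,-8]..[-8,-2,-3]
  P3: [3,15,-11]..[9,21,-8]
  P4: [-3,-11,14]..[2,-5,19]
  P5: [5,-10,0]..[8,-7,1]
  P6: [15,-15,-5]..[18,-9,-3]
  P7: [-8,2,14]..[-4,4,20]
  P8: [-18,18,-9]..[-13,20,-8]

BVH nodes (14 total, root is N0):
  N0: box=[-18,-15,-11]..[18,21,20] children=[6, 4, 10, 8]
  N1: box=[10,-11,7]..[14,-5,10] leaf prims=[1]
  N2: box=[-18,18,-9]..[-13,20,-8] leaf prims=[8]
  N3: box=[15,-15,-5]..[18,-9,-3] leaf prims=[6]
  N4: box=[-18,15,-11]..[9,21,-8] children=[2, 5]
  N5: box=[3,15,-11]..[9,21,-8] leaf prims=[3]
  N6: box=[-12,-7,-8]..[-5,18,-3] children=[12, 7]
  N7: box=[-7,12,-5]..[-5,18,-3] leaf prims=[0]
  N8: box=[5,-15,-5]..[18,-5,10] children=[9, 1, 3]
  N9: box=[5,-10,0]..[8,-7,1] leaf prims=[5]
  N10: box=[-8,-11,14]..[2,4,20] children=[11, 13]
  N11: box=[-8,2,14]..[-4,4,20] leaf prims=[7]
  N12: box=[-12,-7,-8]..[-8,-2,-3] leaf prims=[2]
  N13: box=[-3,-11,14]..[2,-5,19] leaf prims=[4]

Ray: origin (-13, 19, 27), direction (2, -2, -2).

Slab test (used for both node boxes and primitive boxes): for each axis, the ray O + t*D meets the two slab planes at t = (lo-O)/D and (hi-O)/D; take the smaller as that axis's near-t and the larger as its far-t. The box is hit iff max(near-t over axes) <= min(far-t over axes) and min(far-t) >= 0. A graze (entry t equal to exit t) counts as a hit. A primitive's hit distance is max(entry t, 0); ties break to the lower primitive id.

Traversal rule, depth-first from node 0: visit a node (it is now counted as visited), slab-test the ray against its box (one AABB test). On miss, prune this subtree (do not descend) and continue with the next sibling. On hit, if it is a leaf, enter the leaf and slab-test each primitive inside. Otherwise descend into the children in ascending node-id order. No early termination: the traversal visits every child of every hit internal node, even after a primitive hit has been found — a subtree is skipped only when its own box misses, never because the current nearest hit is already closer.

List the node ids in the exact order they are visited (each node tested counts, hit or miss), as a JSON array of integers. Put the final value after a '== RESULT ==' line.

Trace the traversal:
N0 x:[-5/2,31/2] y:[-1,17] z:[7/2,19] -> hit [7/2,31/2], descend [4, 6, 8, 10]
  N4 x:[-5/2,11] y:[-1,2] z:[35/2,19] -> miss, prune
  N6 x:[1/2,4] y:[1/2,13] z:[15,35/2] -> miss, prune
  N8 x:[9,31/2] y:[12,17] z:[17/2,16] -> hit [12,31/2], descend [1, 3, 9]
    N1 x:[23/2,27/2] y:[12,15] z:[17/2,10] -> miss, prune
    N3 x:[14,31/2] y:[14,17] z:[15,16] -> hit [15,31/2] leaf, test {P6@t=15}
    N9 x:[9,21/2] y:[13,29/2] z:[13,27/2] -> miss, prune
  N10 x:[5/2,15/2] y:[15/2,15] z:[7/2,13/2] -> miss, prune

8 AABB tests over nodes [0, 4, 6, 8, 1, 3, 9, 10]; 1 leaf entered; closest P6.

== RESULT ==
[0, 4, 6, 8, 1, 3, 9, 10]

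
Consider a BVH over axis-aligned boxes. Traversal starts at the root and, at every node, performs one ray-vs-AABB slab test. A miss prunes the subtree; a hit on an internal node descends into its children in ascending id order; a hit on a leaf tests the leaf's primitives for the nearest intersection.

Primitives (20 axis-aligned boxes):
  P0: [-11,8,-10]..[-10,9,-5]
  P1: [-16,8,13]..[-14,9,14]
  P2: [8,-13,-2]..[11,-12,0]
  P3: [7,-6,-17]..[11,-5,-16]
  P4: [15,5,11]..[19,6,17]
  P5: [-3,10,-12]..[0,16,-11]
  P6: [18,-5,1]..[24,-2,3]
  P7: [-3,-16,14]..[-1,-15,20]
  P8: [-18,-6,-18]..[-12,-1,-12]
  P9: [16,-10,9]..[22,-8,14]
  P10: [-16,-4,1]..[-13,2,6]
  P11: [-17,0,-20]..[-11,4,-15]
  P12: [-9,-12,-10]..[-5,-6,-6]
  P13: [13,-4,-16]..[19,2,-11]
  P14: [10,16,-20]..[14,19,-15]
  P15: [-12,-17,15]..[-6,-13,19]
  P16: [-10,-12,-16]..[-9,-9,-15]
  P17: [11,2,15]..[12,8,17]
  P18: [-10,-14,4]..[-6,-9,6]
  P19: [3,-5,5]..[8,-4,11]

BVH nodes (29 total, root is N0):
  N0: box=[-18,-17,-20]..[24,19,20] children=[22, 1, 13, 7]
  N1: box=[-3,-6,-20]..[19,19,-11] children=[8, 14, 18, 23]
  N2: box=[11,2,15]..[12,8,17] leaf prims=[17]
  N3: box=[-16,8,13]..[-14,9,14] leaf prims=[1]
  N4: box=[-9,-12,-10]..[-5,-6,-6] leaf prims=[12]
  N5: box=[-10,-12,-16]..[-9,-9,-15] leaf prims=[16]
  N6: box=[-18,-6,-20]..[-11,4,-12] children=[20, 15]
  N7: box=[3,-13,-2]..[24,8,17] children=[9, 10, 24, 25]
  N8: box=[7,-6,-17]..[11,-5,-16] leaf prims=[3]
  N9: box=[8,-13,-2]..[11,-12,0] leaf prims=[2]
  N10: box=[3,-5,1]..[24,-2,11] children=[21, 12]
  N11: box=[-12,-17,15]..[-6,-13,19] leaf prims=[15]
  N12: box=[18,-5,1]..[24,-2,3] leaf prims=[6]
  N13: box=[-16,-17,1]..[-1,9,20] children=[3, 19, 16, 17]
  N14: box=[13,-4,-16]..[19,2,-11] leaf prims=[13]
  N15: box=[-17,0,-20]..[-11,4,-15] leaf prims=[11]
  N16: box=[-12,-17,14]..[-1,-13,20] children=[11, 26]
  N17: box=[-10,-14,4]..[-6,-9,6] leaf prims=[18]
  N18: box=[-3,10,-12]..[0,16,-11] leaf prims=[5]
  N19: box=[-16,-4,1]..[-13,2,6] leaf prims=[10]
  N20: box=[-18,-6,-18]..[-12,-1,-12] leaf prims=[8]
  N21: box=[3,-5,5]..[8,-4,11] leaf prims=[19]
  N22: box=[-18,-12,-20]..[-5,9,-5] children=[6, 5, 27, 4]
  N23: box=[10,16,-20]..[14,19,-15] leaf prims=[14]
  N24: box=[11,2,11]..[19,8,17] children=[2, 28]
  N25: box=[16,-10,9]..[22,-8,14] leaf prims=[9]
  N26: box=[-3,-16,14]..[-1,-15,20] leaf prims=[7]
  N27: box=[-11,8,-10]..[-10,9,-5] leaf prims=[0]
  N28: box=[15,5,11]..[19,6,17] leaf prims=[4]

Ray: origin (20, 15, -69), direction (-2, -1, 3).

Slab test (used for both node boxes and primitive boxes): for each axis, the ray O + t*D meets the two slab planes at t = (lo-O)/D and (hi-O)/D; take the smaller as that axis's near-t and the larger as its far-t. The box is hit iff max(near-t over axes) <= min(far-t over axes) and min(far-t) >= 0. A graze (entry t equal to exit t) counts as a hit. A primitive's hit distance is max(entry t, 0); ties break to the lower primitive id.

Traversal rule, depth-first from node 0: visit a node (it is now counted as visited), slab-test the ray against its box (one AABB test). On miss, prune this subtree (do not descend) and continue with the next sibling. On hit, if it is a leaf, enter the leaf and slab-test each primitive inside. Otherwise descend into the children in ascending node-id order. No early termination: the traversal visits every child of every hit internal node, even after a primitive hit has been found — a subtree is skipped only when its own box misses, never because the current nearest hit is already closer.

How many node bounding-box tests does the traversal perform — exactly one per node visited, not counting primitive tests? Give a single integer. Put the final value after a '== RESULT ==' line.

Walk:
N0 x:[-2,19] y:[-4,32] z:[49/3,89/3] -> hit [49/3,19], descend [1, 7, 13, 22]
  N1 x:[1/2,23/2] y:[-4,21] z:[49/3,58/3] -> miss, prune
  N7 x:[-2,17/2] y:[7,28] z:[67/3,86/3] -> miss, prune
  N13 x:[21/2,18] y:[6,32] z:[70/3,89/3] -> miss, prune
  N22 x:[25/2,19] y:[6,27] z:[49/3,64/3] -> hit [49/3,19], descend [4, 5, 6, 27]
    N4 x:[25/2,29/2] y:[21,27] z:[59/3,21] -> miss, prune
    N5 x:[29/2,15] y:[24,27] z:[53/3,18] -> miss, prune
    N6 x:[31/2,19] y:[11,21] z:[49/3,19] -> hit [49/3,19], descend [15, 20]
      N15 x:[31/2,37/2] y:[11,15] z:[49/3,18] -> miss, prune
      N20 x:[16,19] y:[16,21] z:[17,19] -> hit [17,19] leaf, test {P8@t=17}
    N27 x:[15,31/2] y:[6,7] z:[59/3,64/3] -> miss, prune

Visited [0, 1, 7, 13, 22, 4, 5, 6, 15, 20, 27]. Tests: 11 box, 1 leaf. Nearest: P8.

== RESULT ==
11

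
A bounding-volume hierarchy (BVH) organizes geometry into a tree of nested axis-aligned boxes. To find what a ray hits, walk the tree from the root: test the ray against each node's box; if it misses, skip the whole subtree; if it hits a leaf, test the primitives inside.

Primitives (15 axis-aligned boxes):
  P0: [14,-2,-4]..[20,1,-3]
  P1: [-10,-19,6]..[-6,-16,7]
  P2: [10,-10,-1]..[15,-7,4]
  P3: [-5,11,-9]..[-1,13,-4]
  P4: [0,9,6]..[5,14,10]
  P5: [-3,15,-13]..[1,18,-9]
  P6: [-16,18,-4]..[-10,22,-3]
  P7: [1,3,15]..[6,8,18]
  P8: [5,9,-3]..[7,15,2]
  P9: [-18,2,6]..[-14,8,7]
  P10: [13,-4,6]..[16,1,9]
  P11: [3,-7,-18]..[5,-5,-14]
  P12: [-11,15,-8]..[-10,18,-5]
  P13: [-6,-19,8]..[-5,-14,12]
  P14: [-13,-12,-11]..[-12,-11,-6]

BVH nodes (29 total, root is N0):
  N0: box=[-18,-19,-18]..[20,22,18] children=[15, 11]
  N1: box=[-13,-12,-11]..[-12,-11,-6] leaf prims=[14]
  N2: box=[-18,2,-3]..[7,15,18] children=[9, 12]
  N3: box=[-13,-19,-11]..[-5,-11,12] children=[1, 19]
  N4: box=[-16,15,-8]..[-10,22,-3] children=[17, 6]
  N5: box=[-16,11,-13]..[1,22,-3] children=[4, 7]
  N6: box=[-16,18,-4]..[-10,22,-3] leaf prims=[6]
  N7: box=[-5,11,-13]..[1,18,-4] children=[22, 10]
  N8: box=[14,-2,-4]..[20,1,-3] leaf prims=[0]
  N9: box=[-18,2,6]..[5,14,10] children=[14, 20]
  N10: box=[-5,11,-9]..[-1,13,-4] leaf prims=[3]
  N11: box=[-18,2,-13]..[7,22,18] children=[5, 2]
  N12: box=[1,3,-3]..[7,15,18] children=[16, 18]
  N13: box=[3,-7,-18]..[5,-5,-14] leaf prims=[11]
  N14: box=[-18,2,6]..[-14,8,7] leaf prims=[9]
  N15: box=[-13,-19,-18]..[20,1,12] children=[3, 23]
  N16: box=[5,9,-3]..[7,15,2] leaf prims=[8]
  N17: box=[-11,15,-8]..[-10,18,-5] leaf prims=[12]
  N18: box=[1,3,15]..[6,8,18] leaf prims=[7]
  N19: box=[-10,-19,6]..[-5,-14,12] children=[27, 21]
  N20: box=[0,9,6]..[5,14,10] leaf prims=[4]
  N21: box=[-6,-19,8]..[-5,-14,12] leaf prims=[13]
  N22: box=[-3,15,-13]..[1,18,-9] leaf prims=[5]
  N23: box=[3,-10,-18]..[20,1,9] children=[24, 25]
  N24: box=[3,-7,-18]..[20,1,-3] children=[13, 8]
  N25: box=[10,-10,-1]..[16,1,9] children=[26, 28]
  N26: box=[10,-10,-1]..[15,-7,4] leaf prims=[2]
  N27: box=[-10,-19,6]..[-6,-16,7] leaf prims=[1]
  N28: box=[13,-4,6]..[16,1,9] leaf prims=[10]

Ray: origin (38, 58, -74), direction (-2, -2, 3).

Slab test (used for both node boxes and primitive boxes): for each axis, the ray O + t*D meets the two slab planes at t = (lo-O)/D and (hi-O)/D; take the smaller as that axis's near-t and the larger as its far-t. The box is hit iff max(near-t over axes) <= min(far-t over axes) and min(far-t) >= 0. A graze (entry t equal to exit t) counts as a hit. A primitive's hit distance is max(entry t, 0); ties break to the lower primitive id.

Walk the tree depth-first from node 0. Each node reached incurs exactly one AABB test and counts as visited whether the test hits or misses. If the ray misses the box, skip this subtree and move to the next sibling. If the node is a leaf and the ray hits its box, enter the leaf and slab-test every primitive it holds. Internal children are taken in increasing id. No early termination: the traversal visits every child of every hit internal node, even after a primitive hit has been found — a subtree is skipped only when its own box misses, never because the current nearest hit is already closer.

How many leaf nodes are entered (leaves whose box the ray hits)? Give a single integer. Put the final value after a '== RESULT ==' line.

Traverse from the root:
N0 x:[9,28] y:[18,77/2] z:[56/3,92/3] -> hit [56/3,28], descend [11, 15]
  N11 x:[31/2,28] y:[18,28] z:[61/3,92/3] -> hit [61/3,28], descend [2, 5]
    N2 x:[31/2,28] y:[43/2,28] z:[71/3,92/3] -> hit [71/3,28], descend [9, 12]
      N9 x:[33/2,28] y:[22,28] z:[80/3,28] -> hit [80/3,28], descend [14, 20]
        N14 x:[26,28] y:[25,28] z:[80/3,27] -> hit [80/3,27] leaf, test {P9@t=80/3}
        N20 x:[33/2,19] y:[22,49/2] z:[80/3,28] -> miss, prune
      N12 x:[31/2,37/2] y:[43/2,55/2] z:[71/3,92/3] -> miss, prune
    N5 x:[37/2,27] y:[18,47/2] z:[61/3,71/3] -> hit [61/3,47/2], descend [4, 7]
      N4 x:[24,27] y:[18,43/2] z:[22,71/3] -> miss, prune
      N7 x:[37/2,43/2] y:[20,47/2] z:[61/3,70/3] -> hit [61/3,43/2], descend [10, 22]
        N10 x:[39/2,43/2] y:[45/2,47/2] z:[65/3,70/3] -> miss, prune
        N22 x:[37/2,41/2] y:[20,43/2] z:[61/3,65/3] -> hit [61/3,41/2] leaf, test {P5@t=61/3}
  N15 x:[9,51/2] y:[57/2,77/2] z:[56/3,86/3] -> miss, prune

13 AABB tests over nodes [0, 11, 2, 9, 14, 20, 12, 5, 4, 7, 10, 22, 15]; 2 leaves entered; closest P5.

== RESULT ==
2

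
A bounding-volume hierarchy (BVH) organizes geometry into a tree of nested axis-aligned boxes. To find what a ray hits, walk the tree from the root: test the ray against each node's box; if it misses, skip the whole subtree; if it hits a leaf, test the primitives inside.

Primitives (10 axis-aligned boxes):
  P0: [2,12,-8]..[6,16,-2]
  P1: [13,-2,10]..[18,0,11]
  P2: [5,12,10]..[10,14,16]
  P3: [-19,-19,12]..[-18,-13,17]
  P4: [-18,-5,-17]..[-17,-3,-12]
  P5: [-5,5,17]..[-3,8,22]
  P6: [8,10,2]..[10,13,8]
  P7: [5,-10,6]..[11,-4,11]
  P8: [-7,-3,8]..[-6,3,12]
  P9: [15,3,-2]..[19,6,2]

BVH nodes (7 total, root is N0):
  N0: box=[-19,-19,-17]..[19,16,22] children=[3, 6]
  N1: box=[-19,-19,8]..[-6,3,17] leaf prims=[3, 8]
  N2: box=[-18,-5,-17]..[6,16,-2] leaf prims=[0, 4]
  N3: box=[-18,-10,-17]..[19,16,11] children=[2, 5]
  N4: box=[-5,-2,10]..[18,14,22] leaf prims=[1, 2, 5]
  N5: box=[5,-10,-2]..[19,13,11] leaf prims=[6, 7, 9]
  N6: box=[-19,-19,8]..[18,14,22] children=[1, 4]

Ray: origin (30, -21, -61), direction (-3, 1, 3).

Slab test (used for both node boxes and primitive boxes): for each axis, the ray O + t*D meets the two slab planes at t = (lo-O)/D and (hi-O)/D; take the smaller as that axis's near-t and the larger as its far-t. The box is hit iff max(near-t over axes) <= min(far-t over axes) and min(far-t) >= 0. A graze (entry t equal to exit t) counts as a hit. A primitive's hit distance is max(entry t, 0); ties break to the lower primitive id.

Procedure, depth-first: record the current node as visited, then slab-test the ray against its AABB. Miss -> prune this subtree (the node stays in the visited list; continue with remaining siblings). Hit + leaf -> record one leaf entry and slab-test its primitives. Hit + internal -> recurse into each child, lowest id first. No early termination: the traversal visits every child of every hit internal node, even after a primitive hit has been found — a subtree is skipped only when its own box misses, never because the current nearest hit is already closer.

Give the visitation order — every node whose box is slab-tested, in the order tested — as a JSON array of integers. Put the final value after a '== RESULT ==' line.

Trace the traversal:
N0 x:[11/3,49/3] y:[2,37] z:[44/3,83/3] -> hit [44/3,49/3], descend [3, 6]
  N3 x:[11/3,16] y:[11,37] z:[44/3,24] -> hit [44/3,16], descend [2, 5]
    N2 x:[8,16] y:[16,37] z:[44/3,59/3] -> hit [16,16] leaf, test {P0(miss), P4@t=16}
    N5 x:[11/3,25/3] y:[11,34] z:[59/3,24] -> miss, prune
  N6 x:[4,49/3] y:[2,35] z:[23,83/3] -> miss, prune

Summary -> nodes [0, 3, 2, 5, 6]; box-tests=5; leaf-entries=1; first=P4

== RESULT ==
[0, 3, 2, 5, 6]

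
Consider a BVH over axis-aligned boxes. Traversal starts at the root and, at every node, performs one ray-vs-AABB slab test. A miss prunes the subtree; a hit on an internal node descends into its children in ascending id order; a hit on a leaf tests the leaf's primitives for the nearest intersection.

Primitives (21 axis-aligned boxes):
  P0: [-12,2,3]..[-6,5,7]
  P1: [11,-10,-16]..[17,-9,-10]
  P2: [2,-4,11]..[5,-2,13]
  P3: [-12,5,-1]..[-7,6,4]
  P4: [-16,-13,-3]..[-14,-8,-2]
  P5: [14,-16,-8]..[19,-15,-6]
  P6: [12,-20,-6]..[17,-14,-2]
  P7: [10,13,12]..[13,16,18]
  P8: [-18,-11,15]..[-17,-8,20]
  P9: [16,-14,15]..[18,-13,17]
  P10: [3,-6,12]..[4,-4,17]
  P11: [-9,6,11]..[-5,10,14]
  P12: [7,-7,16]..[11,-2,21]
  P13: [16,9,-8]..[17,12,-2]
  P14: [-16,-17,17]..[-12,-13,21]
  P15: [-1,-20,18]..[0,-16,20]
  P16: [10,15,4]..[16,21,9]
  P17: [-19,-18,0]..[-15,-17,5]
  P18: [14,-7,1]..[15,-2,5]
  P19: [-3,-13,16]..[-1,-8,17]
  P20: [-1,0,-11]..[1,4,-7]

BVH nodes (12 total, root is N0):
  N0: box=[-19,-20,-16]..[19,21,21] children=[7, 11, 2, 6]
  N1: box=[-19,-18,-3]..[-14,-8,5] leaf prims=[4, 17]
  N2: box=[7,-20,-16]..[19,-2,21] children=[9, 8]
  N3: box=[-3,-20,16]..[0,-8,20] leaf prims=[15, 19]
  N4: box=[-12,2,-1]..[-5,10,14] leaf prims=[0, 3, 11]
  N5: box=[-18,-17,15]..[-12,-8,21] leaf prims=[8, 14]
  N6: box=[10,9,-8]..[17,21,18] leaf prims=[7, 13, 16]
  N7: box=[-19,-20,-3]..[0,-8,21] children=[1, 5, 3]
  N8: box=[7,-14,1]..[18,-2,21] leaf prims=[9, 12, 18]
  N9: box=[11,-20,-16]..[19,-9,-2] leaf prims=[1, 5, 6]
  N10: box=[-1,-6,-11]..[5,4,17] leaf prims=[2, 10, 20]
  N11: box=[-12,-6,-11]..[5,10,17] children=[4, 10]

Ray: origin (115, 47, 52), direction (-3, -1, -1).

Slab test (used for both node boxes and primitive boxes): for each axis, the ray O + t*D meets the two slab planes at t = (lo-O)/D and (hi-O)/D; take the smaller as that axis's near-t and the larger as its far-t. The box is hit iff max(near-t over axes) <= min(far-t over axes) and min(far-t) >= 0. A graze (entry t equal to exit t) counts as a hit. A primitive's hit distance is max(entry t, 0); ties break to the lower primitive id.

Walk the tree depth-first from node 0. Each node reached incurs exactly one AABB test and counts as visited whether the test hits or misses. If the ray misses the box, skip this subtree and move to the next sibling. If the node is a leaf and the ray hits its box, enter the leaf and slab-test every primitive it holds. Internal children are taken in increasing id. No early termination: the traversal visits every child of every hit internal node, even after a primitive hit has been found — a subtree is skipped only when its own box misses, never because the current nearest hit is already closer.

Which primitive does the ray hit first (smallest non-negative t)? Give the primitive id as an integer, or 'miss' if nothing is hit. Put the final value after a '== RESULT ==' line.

Traverse from the root:
N0 x:[32,134/3] y:[26,67] z:[31,68] -> hit [32,134/3], descend [2, 6, 7, 11]
  N2 x:[32,36] y:[49,67] z:[31,68] -> miss, prune
  N6 x:[98/3,35] y:[26,38] z:[34,60] -> hit [34,35] leaf, test {P7@t=34, P13(miss), P16(miss)}
  N7 x:[115/3,134/3] y:[55,67] z:[31,55] -> miss, prune
  N11 x:[110/3,127/3] y:[37,53] z:[35,63] -> hit [37,127/3], descend [4, 10]
    N4 x:[40,127/3] y:[37,45] z:[38,53] -> hit [40,127/3] leaf, test {P0(miss), P3(miss), P11@t=40}
    N10 x:[110/3,116/3] y:[43,53] z:[35,63] -> miss, prune

7 AABB tests over nodes [0, 2, 6, 7, 11, 4, 10]; 2 leaves entered; closest P7.

== RESULT ==
7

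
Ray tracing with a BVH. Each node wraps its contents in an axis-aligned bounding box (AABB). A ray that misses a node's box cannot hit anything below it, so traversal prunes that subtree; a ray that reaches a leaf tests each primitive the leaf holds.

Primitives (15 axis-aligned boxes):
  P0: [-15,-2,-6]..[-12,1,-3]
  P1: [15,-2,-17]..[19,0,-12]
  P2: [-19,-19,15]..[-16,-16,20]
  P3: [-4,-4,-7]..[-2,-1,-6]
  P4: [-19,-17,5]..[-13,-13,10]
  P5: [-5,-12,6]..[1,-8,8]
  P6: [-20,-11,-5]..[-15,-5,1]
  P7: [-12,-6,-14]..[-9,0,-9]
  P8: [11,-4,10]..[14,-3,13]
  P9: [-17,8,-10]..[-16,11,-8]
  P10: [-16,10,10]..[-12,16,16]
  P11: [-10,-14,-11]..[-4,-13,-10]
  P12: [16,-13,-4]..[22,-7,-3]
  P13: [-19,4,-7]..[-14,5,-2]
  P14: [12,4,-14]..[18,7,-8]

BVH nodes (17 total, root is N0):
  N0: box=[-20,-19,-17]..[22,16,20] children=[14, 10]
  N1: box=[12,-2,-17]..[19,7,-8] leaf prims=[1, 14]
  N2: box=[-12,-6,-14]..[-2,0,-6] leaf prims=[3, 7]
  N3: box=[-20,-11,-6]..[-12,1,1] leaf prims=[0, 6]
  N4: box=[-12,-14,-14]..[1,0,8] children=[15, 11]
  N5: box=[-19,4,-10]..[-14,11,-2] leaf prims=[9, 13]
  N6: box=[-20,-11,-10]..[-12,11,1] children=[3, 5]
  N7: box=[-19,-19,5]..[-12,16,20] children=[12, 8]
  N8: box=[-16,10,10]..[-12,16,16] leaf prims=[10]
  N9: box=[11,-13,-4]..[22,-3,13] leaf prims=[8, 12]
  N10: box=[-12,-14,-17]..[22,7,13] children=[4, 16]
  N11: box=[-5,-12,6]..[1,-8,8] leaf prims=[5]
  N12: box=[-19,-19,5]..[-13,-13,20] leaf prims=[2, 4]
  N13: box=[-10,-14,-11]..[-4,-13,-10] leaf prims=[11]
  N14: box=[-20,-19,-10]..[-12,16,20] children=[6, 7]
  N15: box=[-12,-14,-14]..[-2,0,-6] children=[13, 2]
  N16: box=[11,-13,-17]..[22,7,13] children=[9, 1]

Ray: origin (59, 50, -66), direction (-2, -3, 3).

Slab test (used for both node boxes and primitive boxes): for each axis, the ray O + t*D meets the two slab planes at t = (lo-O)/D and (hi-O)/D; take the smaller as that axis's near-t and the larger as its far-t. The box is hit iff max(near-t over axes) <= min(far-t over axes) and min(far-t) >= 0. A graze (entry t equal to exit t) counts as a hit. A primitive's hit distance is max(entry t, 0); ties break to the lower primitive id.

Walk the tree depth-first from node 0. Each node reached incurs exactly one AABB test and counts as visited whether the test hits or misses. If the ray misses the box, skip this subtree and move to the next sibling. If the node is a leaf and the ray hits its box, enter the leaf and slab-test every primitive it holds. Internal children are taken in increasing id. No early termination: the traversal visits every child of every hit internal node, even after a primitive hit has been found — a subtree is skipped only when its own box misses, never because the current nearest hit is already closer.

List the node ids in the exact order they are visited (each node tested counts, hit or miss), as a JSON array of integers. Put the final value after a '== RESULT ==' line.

Trace the traversal:
N0 x:[37/2,79/2] y:[34/3,23] z:[49/3,86/3] -> hit [37/2,23], descend [10, 14]
  N10 x:[37/2,71/2] y:[43/3,64/3] z:[49/3,79/3] -> hit [37/2,64/3], descend [4, 16]
    N4 x:[29,71/2] y:[50/3,64/3] z:[52/3,74/3] -> miss, prune
    N16 x:[37/2,24] y:[43/3,21] z:[49/3,79/3] -> hit [37/2,21], descend [1, 9]
      N1 x:[20,47/2] y:[43/3,52/3] z:[49/3,58/3] -> miss, prune
      N9 x:[37/2,24] y:[53/3,21] z:[62/3,79/3] -> hit [62/3,21] leaf, test {P8(miss), P12@t=62/3}
  N14 x:[71/2,79/2] y:[34/3,23] z:[56/3,86/3] -> miss, prune

Summary -> nodes [0, 10, 4, 16, 1, 9, 14]; box-tests=7; leaf-entries=1; first=P12

== RESULT ==
[0, 10, 4, 16, 1, 9, 14]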